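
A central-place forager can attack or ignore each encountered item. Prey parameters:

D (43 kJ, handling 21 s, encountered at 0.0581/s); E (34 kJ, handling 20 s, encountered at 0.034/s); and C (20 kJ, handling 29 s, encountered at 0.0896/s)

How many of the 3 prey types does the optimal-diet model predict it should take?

2

Profitabilities (E/h, kJ/s): D 2.05, E 1.7, C 0.69. Add prey in this order while the next type's profitability exceeds the intake rate on those already taken.
Rate on top 1: 1.125. E: 1.7 > 1.125 → include.
Rate on top 2: 1.26. C: 0.69 < 1.26 → exclude; stop.
Optimal diet: D, E — 2 of 3 types.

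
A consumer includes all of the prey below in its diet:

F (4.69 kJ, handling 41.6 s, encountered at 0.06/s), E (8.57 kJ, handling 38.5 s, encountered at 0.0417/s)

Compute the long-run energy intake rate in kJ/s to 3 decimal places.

0.125 kJ/s

R = Σλ_iE_i / (1 + Σλ_ih_i)
Numerator: 0.06×4.69 + 0.0417×8.57 = 0.6388
Denominator: 1 + 0.06×41.6 + 0.0417×38.5 = 5.101
R = 0.6388/5.101 = 0.1252 kJ/s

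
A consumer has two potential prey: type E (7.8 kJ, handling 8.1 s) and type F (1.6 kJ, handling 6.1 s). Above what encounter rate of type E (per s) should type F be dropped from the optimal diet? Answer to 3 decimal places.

The zero-one rule: include type F iff E₂/h₂ > λE₁/(1+λh₁). Equality gives the switch point.
λE₁h₂ = E₂ + λE₂h₁ ⇒ λ = E₂/(E₁h₂ − E₂h₁) = 1.6/(47.58 − 12.96) = 0.04622 per s.

0.046 per s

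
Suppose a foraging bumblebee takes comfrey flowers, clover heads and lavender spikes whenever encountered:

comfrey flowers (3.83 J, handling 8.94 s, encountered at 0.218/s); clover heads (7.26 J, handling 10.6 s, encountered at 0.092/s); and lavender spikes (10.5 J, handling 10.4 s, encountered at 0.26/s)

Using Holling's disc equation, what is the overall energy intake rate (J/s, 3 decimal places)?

0.639 J/s

R = Σλ_iE_i / (1 + Σλ_ih_i)
Numerator: 0.218×3.83 + 0.092×7.26 + 0.26×10.5 = 4.233
Denominator: 1 + 0.218×8.94 + 0.092×10.6 + 0.26×10.4 = 6.628
R = 4.233/6.628 = 0.6386 J/s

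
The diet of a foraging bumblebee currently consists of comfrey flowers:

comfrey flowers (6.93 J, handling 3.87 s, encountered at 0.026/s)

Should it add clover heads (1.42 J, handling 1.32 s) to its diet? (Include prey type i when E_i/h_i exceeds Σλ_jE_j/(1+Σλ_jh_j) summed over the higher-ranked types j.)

Yes

On comfrey flowers alone, R = ΣλE/(1+Σλh) = 0.1802/1.101 = 0.1637 J/s.
Profitability of clover heads: 1.42/1.32 = 1.076 J/s.
Since 1.076 > R, including clover heads increases the long-run rate.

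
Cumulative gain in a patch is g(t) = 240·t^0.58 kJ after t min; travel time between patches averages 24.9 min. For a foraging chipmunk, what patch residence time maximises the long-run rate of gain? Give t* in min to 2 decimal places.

34.39 min

Optimal t* satisfies g'(t*) = g(t*)/(T + t*).
g'(t) = 0.58·240·t^-0.42. Setting 0.58·240·t^-0.42 = 240·t^0.58/(24.9+t) gives 0.58(24.9+t) = t, so 0.42·t = 0.58×24.9.
t* = 0.58×24.9/0.42 = 34.39 min.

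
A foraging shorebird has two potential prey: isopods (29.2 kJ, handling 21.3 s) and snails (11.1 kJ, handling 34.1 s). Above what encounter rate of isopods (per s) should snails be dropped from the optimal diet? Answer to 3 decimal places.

The zero-one rule: include snails iff E₂/h₂ > λE₁/(1+λh₁). Equality gives the switch point.
λE₁h₂ = E₂ + λE₂h₁ ⇒ λ = E₂/(E₁h₂ − E₂h₁) = 11.1/(995.7 − 236.4) = 0.01462 per s.

0.015 per s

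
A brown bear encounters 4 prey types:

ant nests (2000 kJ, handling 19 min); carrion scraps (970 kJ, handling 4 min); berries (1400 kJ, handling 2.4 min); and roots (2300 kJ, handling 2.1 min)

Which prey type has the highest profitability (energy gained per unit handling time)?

roots

Profitability E/h (kJ/min): ant nests = 2000/19 = 105, carrion scraps = 970/4 = 242, berries = 1400/2.4 = 583, roots = 2300/2.1 = 1.1e+03.
Ranked: roots > berries > carrion scraps > ant nests.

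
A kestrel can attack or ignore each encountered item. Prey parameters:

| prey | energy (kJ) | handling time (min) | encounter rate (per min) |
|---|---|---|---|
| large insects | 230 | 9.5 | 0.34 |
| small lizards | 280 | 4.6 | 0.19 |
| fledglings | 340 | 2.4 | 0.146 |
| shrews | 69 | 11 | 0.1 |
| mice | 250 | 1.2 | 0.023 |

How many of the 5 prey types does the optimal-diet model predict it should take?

3

E/h in descending order: mice 208, fledglings 142, small lizards 60.9, large insects 24.2, shrews 6.27 kJ/min. The optimal diet is the largest prefix of this list for which every included type satisfies E_i/h_i > R on the types above it.
Rate on top 1: 5.596. fledglings: 142 > 5.596 → include.
Rate on top 2: 40.2. small lizards: 60.9 > 40.2 → include.
Rate on top 3: 48.22. large insects: 24.2 < 48.22 → exclude; stop.
Optimal diet: mice, fledglings, small lizards — 3 of 5 types.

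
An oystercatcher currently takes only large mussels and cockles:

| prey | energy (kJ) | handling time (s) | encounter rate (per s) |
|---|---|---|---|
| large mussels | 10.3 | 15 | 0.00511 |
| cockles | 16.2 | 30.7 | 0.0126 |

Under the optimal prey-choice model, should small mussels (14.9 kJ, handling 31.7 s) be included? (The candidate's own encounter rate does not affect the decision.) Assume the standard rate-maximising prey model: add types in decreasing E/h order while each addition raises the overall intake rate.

On large mussels and cockles alone, R = ΣλE/(1+Σλh) = 0.2568/1.463 = 0.1754 kJ/s.
small mussels: E/h = 14.9/31.7 = 0.47 kJ/s.
Since 0.47 > R, including small mussels increases the long-run rate.

Yes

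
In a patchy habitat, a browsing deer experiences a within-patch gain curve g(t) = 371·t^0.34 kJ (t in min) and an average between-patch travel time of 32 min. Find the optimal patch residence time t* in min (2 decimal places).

16.48 min

Optimal t* satisfies g'(t*) = g(t*)/(T + t*).
g'(t) = 0.34·371·t^-0.66. Setting 0.34·371·t^-0.66 = 371·t^0.34/(32+t) gives 0.34(32+t) = t, so 0.66·t = 0.34×32.
t* = 0.34×32/0.66 = 16.48 min.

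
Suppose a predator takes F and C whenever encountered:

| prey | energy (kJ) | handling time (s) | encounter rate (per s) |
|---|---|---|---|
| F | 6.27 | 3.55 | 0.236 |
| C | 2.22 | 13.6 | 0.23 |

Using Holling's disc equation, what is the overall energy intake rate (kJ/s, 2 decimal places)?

0.40 kJ/s

Energy encountered per unit search time: 0.236×6.27 + 0.23×2.22 = 1.99 kJ/s.
Handling time per unit search time: 0.236×3.55 + 0.23×13.6 = 3.966.
Rate = 1.99/(1 + 3.966) = 0.4008 kJ/s.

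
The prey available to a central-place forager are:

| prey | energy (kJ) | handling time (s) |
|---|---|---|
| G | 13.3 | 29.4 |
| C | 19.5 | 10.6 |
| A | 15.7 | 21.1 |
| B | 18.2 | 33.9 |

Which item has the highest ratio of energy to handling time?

C

In descending order of E/h:
C: 19.5/10.6 = 1.84 kJ/s
A: 15.7/21.1 = 0.744 kJ/s
B: 18.2/33.9 = 0.537 kJ/s
G: 13.3/29.4 = 0.452 kJ/s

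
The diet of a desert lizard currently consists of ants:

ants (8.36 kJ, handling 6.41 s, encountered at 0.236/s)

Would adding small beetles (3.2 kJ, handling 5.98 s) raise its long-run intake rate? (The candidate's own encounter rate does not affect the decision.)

Current rate: (0.236×8.36)/(1 + 0.236×6.41) = 0.7852 kJ/s.
small beetles: E/h = 3.2/5.98 = 0.5351 kJ/s.
0.5351 < 0.7852, so adding small beetles would lower the average — exclude it.

No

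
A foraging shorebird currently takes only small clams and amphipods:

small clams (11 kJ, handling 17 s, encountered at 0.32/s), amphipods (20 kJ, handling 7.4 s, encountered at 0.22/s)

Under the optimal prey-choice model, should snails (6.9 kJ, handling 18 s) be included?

No

Current rate: (0.32×11 + 0.22×20)/(1 + 0.32×17 + 0.22×7.4) = 0.9817 kJ/s.
snails: E/h = 6.9/18 = 0.3833 kJ/s.
0.3833 < 0.9817, so adding snails would lower the average — exclude it.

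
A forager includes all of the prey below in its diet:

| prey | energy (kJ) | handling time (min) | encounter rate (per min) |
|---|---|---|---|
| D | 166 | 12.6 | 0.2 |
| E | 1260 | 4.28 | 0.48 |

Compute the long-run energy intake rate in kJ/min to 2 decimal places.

R = Σλ_iE_i / (1 + Σλ_ih_i)
Numerator: 0.2×166 + 0.48×1260 = 638
Denominator: 1 + 0.2×12.6 + 0.48×4.28 = 5.574
R = 638/5.574 = 114.5 kJ/min

114.45 kJ/min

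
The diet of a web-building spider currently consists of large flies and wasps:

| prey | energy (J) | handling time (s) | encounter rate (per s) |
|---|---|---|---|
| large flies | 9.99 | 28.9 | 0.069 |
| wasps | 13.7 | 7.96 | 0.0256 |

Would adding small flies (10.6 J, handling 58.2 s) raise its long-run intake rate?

On large flies and wasps alone, R = ΣλE/(1+Σλh) = 1.04/3.198 = 0.3252 J/s.
small flies: E/h = 10.6/58.2 = 0.1821 J/s.
0.1821 < 0.3252, so adding small flies would lower the average — exclude it.

No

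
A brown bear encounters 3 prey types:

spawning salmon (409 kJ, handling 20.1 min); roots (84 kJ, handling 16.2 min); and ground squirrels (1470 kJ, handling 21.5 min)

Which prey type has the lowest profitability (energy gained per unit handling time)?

roots

In descending order of E/h:
ground squirrels: 1470/21.5 = 68.4 kJ/min
spawning salmon: 409/20.1 = 20.3 kJ/min
roots: 84/16.2 = 5.19 kJ/min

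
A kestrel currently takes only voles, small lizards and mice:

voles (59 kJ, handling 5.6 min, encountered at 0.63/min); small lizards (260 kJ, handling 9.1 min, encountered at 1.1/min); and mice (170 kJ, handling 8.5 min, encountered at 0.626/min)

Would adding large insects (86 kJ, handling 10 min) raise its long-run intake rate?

Intake rate on the current diet: R = (0.63×59 + 1.1×260 + 0.626×170) / (1 + 0.63×5.6 + 1.1×9.1 + 0.626×8.5) = 429.6/19.86 = 21.63 kJ/min.
large insects: E/h = 86/10 = 8.6 kJ/min.
8.6 < 21.63, so adding large insects would lower the average — exclude it.

No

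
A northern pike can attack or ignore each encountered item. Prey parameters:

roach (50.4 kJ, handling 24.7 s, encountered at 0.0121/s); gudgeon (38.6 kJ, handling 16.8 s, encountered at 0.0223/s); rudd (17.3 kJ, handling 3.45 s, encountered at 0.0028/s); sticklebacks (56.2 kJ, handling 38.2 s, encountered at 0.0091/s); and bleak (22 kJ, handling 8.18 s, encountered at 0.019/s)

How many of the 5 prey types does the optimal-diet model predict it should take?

E/h in descending order: rudd 5.01, bleak 2.69, gudgeon 2.3, roach 2.04, sticklebacks 1.47 kJ/s. The optimal diet is the largest prefix of this list for which every included type satisfies E_i/h_i > R on the types above it.
Rate on top 1: 0.04798. bleak: 2.69 > 0.04798 → include.
Rate on top 2: 0.4004. gudgeon: 2.3 > 0.4004 → include.
Rate on top 3: 0.862. roach: 2.04 > 0.862 → include.
Rate on top 4: 1.054. sticklebacks: 1.47 > 1.054 → include.
Optimal diet: rudd, bleak, gudgeon, roach, sticklebacks — 5 of 5 types.

5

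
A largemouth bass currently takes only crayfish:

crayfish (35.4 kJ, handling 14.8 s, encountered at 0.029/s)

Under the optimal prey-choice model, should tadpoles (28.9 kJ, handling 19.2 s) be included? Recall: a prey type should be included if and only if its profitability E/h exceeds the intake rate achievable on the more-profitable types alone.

Intake rate on the current diet: R = (0.029×35.4) / (1 + 0.029×14.8) = 1.027/1.429 = 0.7183 kJ/s.
tadpoles: E/h = 28.9/19.2 = 1.505 kJ/s.
Since 1.505 > R, including tadpoles increases the long-run rate.

Yes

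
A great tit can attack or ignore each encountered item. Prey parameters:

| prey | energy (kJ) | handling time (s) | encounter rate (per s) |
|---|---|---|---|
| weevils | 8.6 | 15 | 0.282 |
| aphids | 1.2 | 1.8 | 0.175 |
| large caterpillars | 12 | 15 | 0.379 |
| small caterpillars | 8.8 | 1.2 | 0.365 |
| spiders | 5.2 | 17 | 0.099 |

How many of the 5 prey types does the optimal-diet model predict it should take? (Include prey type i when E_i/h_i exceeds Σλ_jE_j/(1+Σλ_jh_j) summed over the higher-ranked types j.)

1

E/h in descending order: small caterpillars 7.33, large caterpillars 0.8, aphids 0.667, weevils 0.573, spiders 0.306 kJ/s. The optimal diet is the largest prefix of this list for which every included type satisfies E_i/h_i > R on the types above it.
Rate on top 1: 2.234. large caterpillars: 0.8 < 2.234 → exclude; stop.
Optimal diet: small caterpillars — 1 of 5 types.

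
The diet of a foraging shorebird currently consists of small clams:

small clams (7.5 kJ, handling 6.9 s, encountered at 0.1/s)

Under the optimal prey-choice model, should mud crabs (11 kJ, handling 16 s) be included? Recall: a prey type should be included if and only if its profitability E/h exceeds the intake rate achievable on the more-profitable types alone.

Yes

Current rate: (0.1×7.5)/(1 + 0.1×6.9) = 0.4438 kJ/s.
mud crabs: E/h = 11/16 = 0.6875 kJ/s.
0.6875 > 0.4438, so adding mud crabs raises the average — include it.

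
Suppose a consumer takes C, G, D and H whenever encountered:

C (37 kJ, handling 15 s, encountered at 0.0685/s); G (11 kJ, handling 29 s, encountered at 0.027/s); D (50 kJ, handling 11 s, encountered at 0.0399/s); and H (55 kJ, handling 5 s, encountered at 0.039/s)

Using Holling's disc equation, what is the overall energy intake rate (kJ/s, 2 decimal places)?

2.02 kJ/s

R = Σλ_iE_i / (1 + Σλ_ih_i)
Numerator: 0.0685×37 + 0.027×11 + 0.0399×50 + 0.039×55 = 6.972
Denominator: 1 + 0.0685×15 + 0.027×29 + 0.0399×11 + 0.039×5 = 3.444
R = 6.972/3.444 = 2.024 kJ/s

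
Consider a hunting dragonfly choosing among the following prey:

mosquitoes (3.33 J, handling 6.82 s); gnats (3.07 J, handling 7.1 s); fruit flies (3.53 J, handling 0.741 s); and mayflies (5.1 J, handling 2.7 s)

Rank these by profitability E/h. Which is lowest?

gnats

Profitability E/h (J/s): mosquitoes = 3.33/6.82 = 0.488, gnats = 3.07/7.1 = 0.432, fruit flies = 3.53/0.741 = 4.76, mayflies = 5.1/2.7 = 1.89.
Ranked: fruit flies > mayflies > mosquitoes > gnats.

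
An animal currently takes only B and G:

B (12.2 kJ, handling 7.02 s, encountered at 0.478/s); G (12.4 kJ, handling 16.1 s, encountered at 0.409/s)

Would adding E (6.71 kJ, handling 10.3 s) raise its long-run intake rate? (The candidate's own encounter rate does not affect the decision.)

No

On B and G alone, R = ΣλE/(1+Σλh) = 10.9/10.94 = 0.9966 kJ/s.
Profitability of E: 6.71/10.3 = 0.6515 kJ/s.
Since 0.6515 < R, time spent handling E is better spent searching.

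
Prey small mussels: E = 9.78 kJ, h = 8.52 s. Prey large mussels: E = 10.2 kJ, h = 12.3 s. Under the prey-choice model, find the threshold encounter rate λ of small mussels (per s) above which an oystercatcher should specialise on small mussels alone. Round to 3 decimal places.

0.305 per s

Drop large mussels once their profitability E₂/h₂ falls below the rate achievable on small mussels alone: E₂/h₂ = λE₁/(1 + λh₁).
Solve for λ: λE₁h₂ = E₂(1 + λh₁) → λ(E₁h₂ − E₂h₁) = E₂ → λ = E₂/(E₁h₂ − E₂h₁).
λ = 10.2/(9.78×12.3 − 10.2×8.52) = 10.2/33.39 = 0.3055 per s.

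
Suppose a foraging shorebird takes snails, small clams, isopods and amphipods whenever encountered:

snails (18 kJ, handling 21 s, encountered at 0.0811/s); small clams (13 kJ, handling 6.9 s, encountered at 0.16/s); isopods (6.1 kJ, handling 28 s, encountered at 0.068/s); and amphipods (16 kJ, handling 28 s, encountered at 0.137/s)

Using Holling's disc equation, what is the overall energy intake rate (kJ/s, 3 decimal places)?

0.644 kJ/s

Energy encountered per unit search time: 0.0811×18 + 0.16×13 + 0.068×6.1 + 0.137×16 = 6.147 kJ/s.
Handling time per unit search time: 0.0811×21 + 0.16×6.9 + 0.068×28 + 0.137×28 = 8.547.
Rate = 6.147/(1 + 8.547) = 0.6438 kJ/s.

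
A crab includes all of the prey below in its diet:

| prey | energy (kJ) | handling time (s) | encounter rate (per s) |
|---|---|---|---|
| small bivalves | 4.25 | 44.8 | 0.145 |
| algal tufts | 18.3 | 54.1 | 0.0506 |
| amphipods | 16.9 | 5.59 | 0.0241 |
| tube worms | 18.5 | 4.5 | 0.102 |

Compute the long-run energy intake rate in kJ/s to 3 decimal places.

0.354 kJ/s

R = Σλ_iE_i / (1 + Σλ_ih_i)
Numerator: 0.145×4.25 + 0.0506×18.3 + 0.0241×16.9 + 0.102×18.5 = 3.837
Denominator: 1 + 0.145×44.8 + 0.0506×54.1 + 0.0241×5.59 + 0.102×4.5 = 10.83
R = 3.837/10.83 = 0.3543 kJ/s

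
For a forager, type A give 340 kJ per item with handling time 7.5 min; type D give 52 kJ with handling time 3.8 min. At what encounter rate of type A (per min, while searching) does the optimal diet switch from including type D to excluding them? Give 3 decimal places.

0.058 per min

The zero-one rule: include type D iff E₂/h₂ > λE₁/(1+λh₁). Equality gives the switch point.
λE₁h₂ = E₂ + λE₂h₁ ⇒ λ = E₂/(E₁h₂ − E₂h₁) = 52/(1292 − 390) = 0.05765 per min.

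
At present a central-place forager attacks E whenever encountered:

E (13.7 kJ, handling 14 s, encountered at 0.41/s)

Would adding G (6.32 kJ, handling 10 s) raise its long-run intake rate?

Intake rate on the current diet: R = (0.41×13.7) / (1 + 0.41×14) = 5.617/6.74 = 0.8334 kJ/s.
G: E/h = 6.32/10 = 0.632 kJ/s.
0.632 < 0.8334, so adding G would lower the average — exclude it.

No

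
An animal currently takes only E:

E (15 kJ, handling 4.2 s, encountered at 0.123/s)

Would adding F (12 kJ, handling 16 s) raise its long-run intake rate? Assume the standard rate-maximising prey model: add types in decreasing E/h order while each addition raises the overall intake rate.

Intake rate on the current diet: R = (0.123×15) / (1 + 0.123×4.2) = 1.845/1.517 = 1.217 kJ/s.
Profitability of F: 12/16 = 0.75 kJ/s.
0.75 < 1.217, so adding F would lower the average — exclude it.

No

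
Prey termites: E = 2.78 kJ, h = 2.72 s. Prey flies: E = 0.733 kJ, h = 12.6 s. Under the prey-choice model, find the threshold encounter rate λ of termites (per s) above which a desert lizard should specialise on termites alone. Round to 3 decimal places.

0.022 per s

Drop flies once their profitability E₂/h₂ falls below the rate achievable on termites alone: E₂/h₂ = λE₁/(1 + λh₁).
Solve for λ: λE₁h₂ = E₂(1 + λh₁) → λ(E₁h₂ − E₂h₁) = E₂ → λ = E₂/(E₁h₂ − E₂h₁).
λ = 0.733/(2.78×12.6 − 0.733×2.72) = 0.733/33.03 = 0.02219 per s.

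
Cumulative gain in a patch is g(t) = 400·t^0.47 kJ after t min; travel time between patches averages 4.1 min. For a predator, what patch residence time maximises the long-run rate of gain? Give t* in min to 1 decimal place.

Maximise g(t)/(T+t): set derivative to zero → g'(t)(T+t) = g(t).
g'(t) = 0.47·400·t^-0.53. Setting 0.47·400·t^-0.53 = 400·t^0.47/(4.1+t) gives 0.47(4.1+t) = t, so 0.53·t = 0.47×4.1.
t* = 0.47×4.1/0.53 = 3.636 min.

3.6 min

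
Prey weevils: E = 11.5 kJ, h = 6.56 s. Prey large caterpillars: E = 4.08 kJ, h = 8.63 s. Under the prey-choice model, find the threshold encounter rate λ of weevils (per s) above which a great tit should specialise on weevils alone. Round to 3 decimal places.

0.056 per s

Drop large caterpillars once their profitability E₂/h₂ falls below the rate achievable on weevils alone: E₂/h₂ = λE₁/(1 + λh₁).
Solve for λ: λE₁h₂ = E₂(1 + λh₁) → λ(E₁h₂ − E₂h₁) = E₂ → λ = E₂/(E₁h₂ − E₂h₁).
λ = 4.08/(11.5×8.63 − 4.08×6.56) = 4.08/72.48 = 0.05629 per s.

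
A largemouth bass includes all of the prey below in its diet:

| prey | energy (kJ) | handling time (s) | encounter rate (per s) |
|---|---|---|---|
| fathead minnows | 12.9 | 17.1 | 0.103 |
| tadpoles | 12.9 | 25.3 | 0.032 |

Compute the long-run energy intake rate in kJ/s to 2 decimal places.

0.49 kJ/s

Energy encountered per unit search time: 0.103×12.9 + 0.032×12.9 = 1.742 kJ/s.
Handling time per unit search time: 0.103×17.1 + 0.032×25.3 = 2.571.
Rate = 1.742/(1 + 2.571) = 0.4877 kJ/s.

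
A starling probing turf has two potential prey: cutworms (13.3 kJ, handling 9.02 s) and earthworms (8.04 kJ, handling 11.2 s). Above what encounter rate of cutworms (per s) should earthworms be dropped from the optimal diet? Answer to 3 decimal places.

The zero-one rule: include earthworms iff E₂/h₂ > λE₁/(1+λh₁). Equality gives the switch point.
λE₁h₂ = E₂ + λE₂h₁ ⇒ λ = E₂/(E₁h₂ − E₂h₁) = 8.04/(149 − 72.52) = 0.1052 per s.

0.105 per s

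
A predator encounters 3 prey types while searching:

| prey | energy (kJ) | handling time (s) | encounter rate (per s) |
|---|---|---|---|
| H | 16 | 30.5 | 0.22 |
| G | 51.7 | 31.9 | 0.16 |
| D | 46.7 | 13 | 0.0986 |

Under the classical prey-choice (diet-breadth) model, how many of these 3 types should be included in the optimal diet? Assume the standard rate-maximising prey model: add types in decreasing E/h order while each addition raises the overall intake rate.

Profitabilities (E/h, kJ/s): D 3.59, G 1.62, H 0.525. Add prey in this order while the next type's profitability exceeds the intake rate on those already taken.
Rate on top 1: 2.018. G: 1.62 < 2.018 → exclude; stop.
Optimal diet: D — 1 of 3 types.

1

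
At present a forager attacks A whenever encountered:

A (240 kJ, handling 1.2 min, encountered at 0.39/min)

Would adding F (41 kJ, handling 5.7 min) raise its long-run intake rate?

No

On A alone, R = ΣλE/(1+Σλh) = 93.6/1.468 = 63.76 kJ/min.
Profitability of F: 41/5.7 = 7.193 kJ/min.
Since 7.193 < R, time spent handling F is better spent searching.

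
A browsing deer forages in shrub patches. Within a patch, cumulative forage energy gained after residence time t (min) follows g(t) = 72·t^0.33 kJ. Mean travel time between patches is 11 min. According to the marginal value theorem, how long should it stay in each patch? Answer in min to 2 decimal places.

5.42 min

Maximise g(t)/(T+t): set derivative to zero → g'(t)(T+t) = g(t).
g'(t) = 0.33·72·t^-0.67. Setting 0.33·72·t^-0.67 = 72·t^0.33/(11+t) gives 0.33(11+t) = t, so 0.67·t = 0.33×11.
t* = 0.33×11/0.67 = 5.418 min.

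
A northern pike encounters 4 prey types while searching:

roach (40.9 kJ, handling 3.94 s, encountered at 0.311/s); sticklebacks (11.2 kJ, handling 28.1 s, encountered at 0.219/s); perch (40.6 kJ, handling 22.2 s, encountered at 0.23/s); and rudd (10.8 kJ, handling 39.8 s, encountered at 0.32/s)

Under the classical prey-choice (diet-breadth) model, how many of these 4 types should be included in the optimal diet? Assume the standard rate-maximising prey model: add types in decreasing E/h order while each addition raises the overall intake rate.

1

Rank by E/h (kJ/s): roach 10.4, perch 1.83, sticklebacks 0.399, rudd 0.271. Include each in turn until the next type's E/h falls below the running intake rate.
Rate on top 1: 5.716. perch: 1.83 < 5.716 → exclude; stop.
Optimal diet: roach — 1 of 4 types.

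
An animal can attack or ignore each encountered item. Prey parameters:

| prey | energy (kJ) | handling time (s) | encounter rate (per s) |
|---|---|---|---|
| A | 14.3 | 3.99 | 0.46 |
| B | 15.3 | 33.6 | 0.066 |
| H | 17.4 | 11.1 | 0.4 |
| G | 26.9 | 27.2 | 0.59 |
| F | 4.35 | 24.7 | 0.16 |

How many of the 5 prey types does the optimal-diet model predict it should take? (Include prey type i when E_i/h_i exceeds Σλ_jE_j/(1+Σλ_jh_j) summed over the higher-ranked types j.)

E/h in descending order: A 3.58, H 1.57, G 0.989, B 0.455, F 0.176 kJ/s. The optimal diet is the largest prefix of this list for which every included type satisfies E_i/h_i > R on the types above it.
Rate on top 1: 2.32. H: 1.57 < 2.32 → exclude; stop.
Optimal diet: A — 1 of 5 types.

1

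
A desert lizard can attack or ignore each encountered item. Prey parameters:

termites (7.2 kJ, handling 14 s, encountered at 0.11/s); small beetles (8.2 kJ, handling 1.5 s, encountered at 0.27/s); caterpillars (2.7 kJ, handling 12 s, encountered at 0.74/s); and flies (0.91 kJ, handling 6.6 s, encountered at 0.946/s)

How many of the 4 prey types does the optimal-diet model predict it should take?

1

E/h in descending order: small beetles 5.47, termites 0.514, caterpillars 0.225, flies 0.138 kJ/s. The optimal diet is the largest prefix of this list for which every included type satisfies E_i/h_i > R on the types above it.
Rate on top 1: 1.576. termites: 0.514 < 1.576 → exclude; stop.
Optimal diet: small beetles — 1 of 4 types.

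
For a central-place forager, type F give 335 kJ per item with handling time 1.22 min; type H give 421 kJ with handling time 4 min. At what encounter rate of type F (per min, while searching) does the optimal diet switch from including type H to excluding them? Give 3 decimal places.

0.509 per min

At the threshold, the rate on type F alone equals the profitability of type H: λ·335/(1 + λ·1.22) = 421/4 = 105.2.
Rearranging, λ(335 − 105.2×1.22) = 105.2, so λ = 105.2/206.6 = 0.5095 per min.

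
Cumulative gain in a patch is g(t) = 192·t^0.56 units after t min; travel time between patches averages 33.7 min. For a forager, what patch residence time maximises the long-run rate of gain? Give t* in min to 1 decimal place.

By the marginal value theorem, leave when the instantaneous gain rate g'(t) equals the habitat-wide average g(t)/(T + t).
g'(t) = 0.56·192·t^-0.44. Setting 0.56·192·t^-0.44 = 192·t^0.56/(33.7+t) gives 0.56(33.7+t) = t, so 0.44·t = 0.56×33.7.
t* = 0.56×33.7/0.44 = 42.89 min.

42.9 min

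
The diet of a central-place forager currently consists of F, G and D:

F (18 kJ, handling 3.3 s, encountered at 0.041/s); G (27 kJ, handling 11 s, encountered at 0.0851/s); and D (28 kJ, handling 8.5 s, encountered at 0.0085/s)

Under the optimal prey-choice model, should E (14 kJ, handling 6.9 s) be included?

On F, G and D alone, R = ΣλE/(1+Σλh) = 3.274/2.144 = 1.527 kJ/s.
Profitability of E: 14/6.9 = 2.029 kJ/s.
Since 2.029 > R, including E increases the long-run rate.

Yes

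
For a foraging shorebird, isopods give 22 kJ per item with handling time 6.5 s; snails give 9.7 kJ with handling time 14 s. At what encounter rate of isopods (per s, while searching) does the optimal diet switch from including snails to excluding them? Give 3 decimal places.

0.040 per s

At the threshold, the rate on isopods alone equals the profitability of snails: λ·22/(1 + λ·6.5) = 9.7/14 = 0.6929.
Rearranging, λ(22 − 0.6929×6.5) = 0.6929, so λ = 0.6929/17.5 = 0.0396 per s.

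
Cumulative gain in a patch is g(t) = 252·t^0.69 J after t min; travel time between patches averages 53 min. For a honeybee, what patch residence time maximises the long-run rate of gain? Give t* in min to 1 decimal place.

Optimal t* satisfies g'(t*) = g(t*)/(T + t*).
g'(t) = 0.69·252·t^-0.31. Setting 0.69·252·t^-0.31 = 252·t^0.69/(53+t) gives 0.69(53+t) = t, so 0.31·t = 0.69×53.
t* = 0.69×53/0.31 = 118 min.

118.0 min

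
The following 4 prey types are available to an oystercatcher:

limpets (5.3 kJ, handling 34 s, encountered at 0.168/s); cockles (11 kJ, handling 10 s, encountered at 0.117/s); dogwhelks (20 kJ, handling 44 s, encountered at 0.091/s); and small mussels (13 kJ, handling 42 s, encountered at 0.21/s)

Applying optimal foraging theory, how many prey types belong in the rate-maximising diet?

Rank by E/h (kJ/s): cockles 1.1, dogwhelks 0.455, small mussels 0.31, limpets 0.156. Include each in turn until the next type's E/h falls below the running intake rate.
Rate on top 1: 0.5931. dogwhelks: 0.455 < 0.5931 → exclude; stop.
Optimal diet: cockles — 1 of 4 types.

1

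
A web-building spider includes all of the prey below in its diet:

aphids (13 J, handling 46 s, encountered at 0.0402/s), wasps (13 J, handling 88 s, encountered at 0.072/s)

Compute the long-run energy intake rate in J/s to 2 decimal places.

0.16 J/s

Energy encountered per unit search time: 0.0402×13 + 0.072×13 = 1.459 J/s.
Handling time per unit search time: 0.0402×46 + 0.072×88 = 8.185.
Rate = 1.459/(1 + 8.185) = 0.1588 J/s.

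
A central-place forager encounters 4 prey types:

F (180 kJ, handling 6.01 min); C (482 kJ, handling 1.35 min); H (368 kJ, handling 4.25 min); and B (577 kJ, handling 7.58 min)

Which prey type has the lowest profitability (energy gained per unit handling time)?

F

In descending order of E/h:
C: 482/1.35 = 357 kJ/min
H: 368/4.25 = 86.6 kJ/min
B: 577/7.58 = 76.1 kJ/min
F: 180/6.01 = 30 kJ/min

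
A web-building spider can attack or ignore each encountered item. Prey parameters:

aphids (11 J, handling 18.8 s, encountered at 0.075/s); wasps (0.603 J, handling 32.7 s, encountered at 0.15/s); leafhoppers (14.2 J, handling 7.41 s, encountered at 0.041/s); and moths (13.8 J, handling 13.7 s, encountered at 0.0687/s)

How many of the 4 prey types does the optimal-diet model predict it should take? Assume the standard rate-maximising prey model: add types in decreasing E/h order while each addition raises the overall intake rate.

2

Rank by E/h (J/s): leafhoppers 1.92, moths 1.01, aphids 0.585, wasps 0.0184. Include each in turn until the next type's E/h falls below the running intake rate.
Rate on top 1: 0.4465. moths: 1.01 > 0.4465 → include.
Rate on top 2: 0.6816. aphids: 0.585 < 0.6816 → exclude; stop.
Optimal diet: leafhoppers, moths — 2 of 4 types.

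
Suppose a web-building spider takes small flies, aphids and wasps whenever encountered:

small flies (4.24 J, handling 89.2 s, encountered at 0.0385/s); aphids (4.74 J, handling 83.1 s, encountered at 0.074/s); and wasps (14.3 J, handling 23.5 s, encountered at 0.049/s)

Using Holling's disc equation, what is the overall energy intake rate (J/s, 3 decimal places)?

Energy encountered per unit search time: 0.0385×4.24 + 0.074×4.74 + 0.049×14.3 = 1.215 J/s.
Handling time per unit search time: 0.0385×89.2 + 0.074×83.1 + 0.049×23.5 = 10.74.
Rate = 1.215/(1 + 10.74) = 0.1035 J/s.

0.104 J/s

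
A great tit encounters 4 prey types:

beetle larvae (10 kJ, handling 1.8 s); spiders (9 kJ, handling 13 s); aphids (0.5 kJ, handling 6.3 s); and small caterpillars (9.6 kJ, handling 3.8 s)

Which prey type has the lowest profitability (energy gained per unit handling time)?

Profitability E/h (kJ/s): beetle larvae = 10/1.8 = 5.56, spiders = 9/13 = 0.692, aphids = 0.5/6.3 = 0.0794, small caterpillars = 9.6/3.8 = 2.53.
Ranked: beetle larvae > small caterpillars > spiders > aphids.

aphids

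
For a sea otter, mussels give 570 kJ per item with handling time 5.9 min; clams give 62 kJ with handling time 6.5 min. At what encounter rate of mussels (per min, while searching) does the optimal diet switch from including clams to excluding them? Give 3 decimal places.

The zero-one rule: include clams iff E₂/h₂ > λE₁/(1+λh₁). Equality gives the switch point.
λE₁h₂ = E₂ + λE₂h₁ ⇒ λ = E₂/(E₁h₂ − E₂h₁) = 62/(3705 − 365.8) = 0.01857 per min.

0.019 per min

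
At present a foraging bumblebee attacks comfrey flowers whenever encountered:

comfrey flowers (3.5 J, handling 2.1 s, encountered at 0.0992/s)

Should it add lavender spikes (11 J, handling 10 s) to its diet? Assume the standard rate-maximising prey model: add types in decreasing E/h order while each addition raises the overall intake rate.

Intake rate on the current diet: R = (0.0992×3.5) / (1 + 0.0992×2.1) = 0.3472/1.208 = 0.2873 J/s.
lavender spikes: E/h = 11/10 = 1.1 J/s.
Since 1.1 > R, including lavender spikes increases the long-run rate.

Yes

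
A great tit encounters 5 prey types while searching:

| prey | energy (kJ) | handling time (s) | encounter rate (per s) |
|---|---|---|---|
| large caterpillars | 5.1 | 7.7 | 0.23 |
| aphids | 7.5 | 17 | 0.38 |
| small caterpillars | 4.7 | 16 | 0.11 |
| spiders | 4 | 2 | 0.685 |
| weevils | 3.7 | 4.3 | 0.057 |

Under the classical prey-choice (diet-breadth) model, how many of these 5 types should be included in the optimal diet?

E/h in descending order: spiders 2, weevils 0.86, large caterpillars 0.662, aphids 0.441, small caterpillars 0.294 kJ/s. The optimal diet is the largest prefix of this list for which every included type satisfies E_i/h_i > R on the types above it.
Rate on top 1: 1.156. weevils: 0.86 < 1.156 → exclude; stop.
Optimal diet: spiders — 1 of 5 types.

1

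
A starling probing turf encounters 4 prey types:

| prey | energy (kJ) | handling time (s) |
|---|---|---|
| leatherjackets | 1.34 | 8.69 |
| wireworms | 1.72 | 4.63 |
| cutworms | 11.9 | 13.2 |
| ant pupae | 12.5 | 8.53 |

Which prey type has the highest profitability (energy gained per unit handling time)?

In descending order of E/h:
ant pupae: 12.5/8.53 = 1.47 kJ/s
cutworms: 11.9/13.2 = 0.902 kJ/s
wireworms: 1.72/4.63 = 0.371 kJ/s
leatherjackets: 1.34/8.69 = 0.154 kJ/s

ant pupae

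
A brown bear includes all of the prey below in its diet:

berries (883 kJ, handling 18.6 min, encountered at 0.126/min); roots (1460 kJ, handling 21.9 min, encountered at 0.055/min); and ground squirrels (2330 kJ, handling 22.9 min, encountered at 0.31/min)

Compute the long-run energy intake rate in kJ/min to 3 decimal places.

78.462 kJ/min

R = (0.126×883 + 0.055×1460 + 0.31×2330) / (1 + 0.126×18.6 + 0.055×21.9 + 0.31×22.9) = 913.9/11.65 = 78.46 kJ/min.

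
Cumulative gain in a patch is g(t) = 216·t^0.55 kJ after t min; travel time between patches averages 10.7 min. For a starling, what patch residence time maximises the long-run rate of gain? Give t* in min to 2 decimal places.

13.08 min

By the marginal value theorem, leave when the instantaneous gain rate g'(t) equals the habitat-wide average g(t)/(T + t).
g'(t) = 0.55·216·t^-0.45. Setting 0.55·216·t^-0.45 = 216·t^0.55/(10.7+t) gives 0.55(10.7+t) = t, so 0.45·t = 0.55×10.7.
t* = 0.55×10.7/0.45 = 13.08 min.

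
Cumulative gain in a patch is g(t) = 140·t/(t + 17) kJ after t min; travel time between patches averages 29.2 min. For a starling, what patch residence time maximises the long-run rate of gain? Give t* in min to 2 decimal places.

Maximise g(t)/(T+t): set derivative to zero → g'(t)(T+t) = g(t).
g'(t) = 140·17/(t + 17)². Setting 140·17/(t+17)² = 140t/[(t+17)(29.2+t)] gives 17(29.2+t) = t(t+17), so t² = 17×29.2 = 496.4.
t* = √496.4 = 22.28 min.

22.28 min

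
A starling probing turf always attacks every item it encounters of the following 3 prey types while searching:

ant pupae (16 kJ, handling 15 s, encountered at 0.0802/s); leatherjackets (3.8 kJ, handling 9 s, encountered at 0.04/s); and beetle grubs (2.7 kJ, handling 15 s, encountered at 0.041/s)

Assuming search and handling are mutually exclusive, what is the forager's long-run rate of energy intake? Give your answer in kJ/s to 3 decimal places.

0.486 kJ/s

R = (0.0802×16 + 0.04×3.8 + 0.041×2.7) / (1 + 0.0802×15 + 0.04×9 + 0.041×15) = 1.546/3.178 = 0.4864 kJ/s.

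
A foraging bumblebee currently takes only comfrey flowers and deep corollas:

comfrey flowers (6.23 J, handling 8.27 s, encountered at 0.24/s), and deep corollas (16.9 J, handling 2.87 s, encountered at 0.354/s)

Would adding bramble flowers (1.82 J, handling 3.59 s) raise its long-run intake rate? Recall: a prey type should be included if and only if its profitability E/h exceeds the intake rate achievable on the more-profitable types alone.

No

Current rate: (0.24×6.23 + 0.354×16.9)/(1 + 0.24×8.27 + 0.354×2.87) = 1.869 J/s.
bramble flowers: E/h = 1.82/3.59 = 0.507 J/s.
0.507 < 1.869, so adding bramble flowers would lower the average — exclude it.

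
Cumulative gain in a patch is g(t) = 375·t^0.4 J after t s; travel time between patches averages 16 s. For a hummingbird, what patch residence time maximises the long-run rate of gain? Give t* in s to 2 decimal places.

Optimal t* satisfies g'(t*) = g(t*)/(T + t*).
g'(t) = 0.4·375·t^-0.6. Setting 0.4·375·t^-0.6 = 375·t^0.4/(16+t) gives 0.4(16+t) = t, so 0.60·t = 0.4×16.
t* = 0.4×16/0.60 = 10.67 s.

10.67 s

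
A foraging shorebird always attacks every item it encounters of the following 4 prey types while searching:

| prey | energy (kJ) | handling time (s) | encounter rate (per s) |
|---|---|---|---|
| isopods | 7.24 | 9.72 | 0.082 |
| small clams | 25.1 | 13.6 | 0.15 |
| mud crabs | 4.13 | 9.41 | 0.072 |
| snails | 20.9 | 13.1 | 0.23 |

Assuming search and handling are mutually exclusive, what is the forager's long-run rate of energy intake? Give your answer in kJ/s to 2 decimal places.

Energy encountered per unit search time: 0.082×7.24 + 0.15×25.1 + 0.072×4.13 + 0.23×20.9 = 9.463 kJ/s.
Handling time per unit search time: 0.082×9.72 + 0.15×13.6 + 0.072×9.41 + 0.23×13.1 = 6.528.
Rate = 9.463/(1 + 6.528) = 1.257 kJ/s.

1.26 kJ/s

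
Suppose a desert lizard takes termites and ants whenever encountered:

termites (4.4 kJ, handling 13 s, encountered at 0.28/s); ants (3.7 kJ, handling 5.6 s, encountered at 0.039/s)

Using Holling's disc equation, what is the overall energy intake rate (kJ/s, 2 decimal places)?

Energy encountered per unit search time: 0.28×4.4 + 0.039×3.7 = 1.376 kJ/s.
Handling time per unit search time: 0.28×13 + 0.039×5.6 = 3.858.
Rate = 1.376/(1 + 3.858) = 0.2833 kJ/s.

0.28 kJ/s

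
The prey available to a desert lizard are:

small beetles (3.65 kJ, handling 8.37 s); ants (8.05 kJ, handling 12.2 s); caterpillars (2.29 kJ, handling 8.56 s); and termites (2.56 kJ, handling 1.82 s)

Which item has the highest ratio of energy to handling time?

termites

Profitability E/h (kJ/s): small beetles = 3.65/8.37 = 0.436, ants = 8.05/12.2 = 0.66, caterpillars = 2.29/8.56 = 0.268, termites = 2.56/1.82 = 1.41.
Ranked: termites > ants > small beetles > caterpillars.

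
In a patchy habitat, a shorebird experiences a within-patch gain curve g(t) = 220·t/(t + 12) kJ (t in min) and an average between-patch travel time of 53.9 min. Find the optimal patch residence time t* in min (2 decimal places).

By the marginal value theorem, leave when the instantaneous gain rate g'(t) equals the habitat-wide average g(t)/(T + t).
g'(t) = 220·12/(t + 12)². Setting 220·12/(t+12)² = 220t/[(t+12)(53.9+t)] gives 12(53.9+t) = t(t+12), so t² = 12×53.9 = 646.8.
t* = √646.8 = 25.43 min.

25.43 min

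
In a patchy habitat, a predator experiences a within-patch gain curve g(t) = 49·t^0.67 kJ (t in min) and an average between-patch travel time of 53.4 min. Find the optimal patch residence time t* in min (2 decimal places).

By the marginal value theorem, leave when the instantaneous gain rate g'(t) equals the habitat-wide average g(t)/(T + t).
g'(t) = 0.67·49·t^-0.33. Setting 0.67·49·t^-0.33 = 49·t^0.67/(53.4+t) gives 0.67(53.4+t) = t, so 0.33·t = 0.67×53.4.
t* = 0.67×53.4/0.33 = 108.4 min.

108.42 min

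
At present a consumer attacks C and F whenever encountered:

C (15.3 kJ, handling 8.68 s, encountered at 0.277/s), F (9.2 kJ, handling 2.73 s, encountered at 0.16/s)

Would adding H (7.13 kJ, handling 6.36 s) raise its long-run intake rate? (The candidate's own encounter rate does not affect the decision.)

Current rate: (0.277×15.3 + 0.16×9.2)/(1 + 0.277×8.68 + 0.16×2.73) = 1.487 kJ/s.
H: E/h = 7.13/6.36 = 1.121 kJ/s.
Since 1.121 < R, time spent handling H is better spent searching.

No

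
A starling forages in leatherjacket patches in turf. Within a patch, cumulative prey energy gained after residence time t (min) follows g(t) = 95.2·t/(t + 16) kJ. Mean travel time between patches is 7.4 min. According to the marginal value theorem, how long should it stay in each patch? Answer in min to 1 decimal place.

Optimal t* satisfies g'(t*) = g(t*)/(T + t*).
g'(t) = 95.2·16/(t + 16)². Setting 95.2·16/(t+16)² = 95.2t/[(t+16)(7.4+t)] gives 16(7.4+t) = t(t+16), so t² = 16×7.4 = 118.4.
t* = √118.4 = 10.88 min.

10.9 min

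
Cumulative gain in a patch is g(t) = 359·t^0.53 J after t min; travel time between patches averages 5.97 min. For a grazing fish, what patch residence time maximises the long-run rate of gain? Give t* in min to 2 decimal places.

Maximise g(t)/(T+t): set derivative to zero → g'(t)(T+t) = g(t).
g'(t) = 0.53·359·t^-0.47. Setting 0.53·359·t^-0.47 = 359·t^0.53/(5.97+t) gives 0.53(5.97+t) = t, so 0.47·t = 0.53×5.97.
t* = 0.53×5.97/0.47 = 6.732 min.

6.73 min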